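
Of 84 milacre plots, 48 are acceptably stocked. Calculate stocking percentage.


Formula: Stocking % = stocked plots / total plots * 100
Stocking = 48 / 84 * 100
Stocking = 0.5714 * 100 = 57.1%

57.1


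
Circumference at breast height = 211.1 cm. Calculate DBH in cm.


Formula: DBH = C / pi
DBH = 211.1 / pi
pi = 3.14159...
DBH = 67.2 cm

67.2


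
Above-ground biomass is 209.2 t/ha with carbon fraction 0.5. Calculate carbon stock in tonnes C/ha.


Formula: Carbon Stock = Biomass * Carbon Fraction
C = 209.2 t/ha * 0.5
C = 104.6 t C/ha

104.6


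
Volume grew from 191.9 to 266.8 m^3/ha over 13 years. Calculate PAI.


Formula: PAI = (V_T2 - V_T1) / (T2 - T1)
Volume increment = 266.8 - 191.9 = 74.9 m^3/ha
PAI = 74.9 / 13 = 5.76 m^3/ha/year

5.76


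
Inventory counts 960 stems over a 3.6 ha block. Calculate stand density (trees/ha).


Formula: Stand Density = N_trees / Area_ha
Density = 960 trees / 3.6 ha
Density = 267 trees/ha

267


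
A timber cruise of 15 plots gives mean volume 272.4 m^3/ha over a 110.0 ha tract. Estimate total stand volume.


Formula: Total Volume = Mean Volume per ha * Total Area
Total Volume = 272.4 m^3/ha * 110.0 ha
Total Volume = 29964 m^3

29964


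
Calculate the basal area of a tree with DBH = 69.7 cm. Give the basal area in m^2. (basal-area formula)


Formula: BA = pi * (DBH/2)^2 / 10000  (cm^2 to m^2)
Radius = DBH/2 = 69.7/2 = 34.85 cm
BA = pi * 34.85^2 / 10000
   = 3815.535 cm^2 / 10000
   = 0.3816 m^2

0.3816


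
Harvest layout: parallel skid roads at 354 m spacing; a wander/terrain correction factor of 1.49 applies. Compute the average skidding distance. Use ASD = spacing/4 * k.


Formula: ASD = (spacing / 4) * correction
Uncorrected distance = spacing / 4 = 354 / 4 = 88.5 m
ASD = 88.5 * 1.49 = 132 m

132


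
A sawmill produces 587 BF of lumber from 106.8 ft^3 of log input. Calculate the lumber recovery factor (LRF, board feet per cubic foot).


Formula: LRF = Lumber Output (BF) / Log Input (ft^3)
LRF = 587 BF / 106.8 ft^3
LRF = 5.5 BF/ft^3

5.5


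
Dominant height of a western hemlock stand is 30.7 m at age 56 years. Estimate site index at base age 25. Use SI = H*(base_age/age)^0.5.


Formula: SI = H_dom * (base_age / age)^0.5
Age ratio = 25 / 56 = 0.44643
sqrt(age_ratio) = 0.66815
SI = 30.7 * 0.66815 = 20.5 m

20.5


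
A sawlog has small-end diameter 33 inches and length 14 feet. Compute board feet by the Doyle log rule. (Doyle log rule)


Doyle: BF = (D - 4)^2 * L / 16
Adjusted diameter = 33 - 4 = 29 in
(D-4)^2 = 29^2 = 841
BF = 841 * 14 / 16 = 736 BF

736


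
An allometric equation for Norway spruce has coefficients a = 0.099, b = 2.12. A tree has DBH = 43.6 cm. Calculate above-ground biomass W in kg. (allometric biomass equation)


Formula: W = a * DBH^b  (allometric power law)
DBH^b = 43.6^2.12 = 2990.2766
W = 0.099 * 2990.2766 = 296.0 kg

296.0


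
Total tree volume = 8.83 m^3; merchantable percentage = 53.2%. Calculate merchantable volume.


Formula: MV = V_total * (merchantable_pct / 100)
Merchantable fraction = 53.2% / 100 = 0.532
MV = 8.83 m^3 * 0.532 = 4.698 m^3

4.698


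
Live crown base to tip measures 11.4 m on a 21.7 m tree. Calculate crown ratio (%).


Formula: Crown Ratio = (Crown Length / Total Height) * 100
CR = (11.4 m / 21.7 m) * 100
CR = 0.5253 * 100 = 52.5%

52.5


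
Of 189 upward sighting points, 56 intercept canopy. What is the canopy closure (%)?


Formula: Canopy closure = covered points / total points * 100
Closure = 56 / 189 * 100
Closure = 0.2963 * 100 = 29.6%

29.6


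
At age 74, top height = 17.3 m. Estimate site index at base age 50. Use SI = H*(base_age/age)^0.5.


Formula: SI = H_dom * (base_age / age)^0.5
Age ratio = 50 / 74 = 0.67568
sqrt(age_ratio) = 0.82199
SI = 17.3 * 0.82199 = 14.2 m

14.2


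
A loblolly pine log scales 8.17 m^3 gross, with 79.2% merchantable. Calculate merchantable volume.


Formula: MV = V_total * (merchantable_pct / 100)
Merchantable fraction = 79.2% / 100 = 0.792
MV = 8.17 m^3 * 0.792 = 6.471 m^3

6.471


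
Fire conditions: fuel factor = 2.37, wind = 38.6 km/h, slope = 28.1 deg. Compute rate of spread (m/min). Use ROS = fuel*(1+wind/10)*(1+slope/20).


Formula: ROS = fuel * (1 + wind/10) * (1 + slope/20)
Wind factor = 1 + 38.6/10 = 4.86
Slope factor = 1 + 28.1/20 = 2.405
ROS = 2.37 * 4.86 * 2.405 = 27.7 m/min

27.7


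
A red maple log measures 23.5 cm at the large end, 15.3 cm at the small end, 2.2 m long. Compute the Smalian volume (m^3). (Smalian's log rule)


Smalian: V = (A1 + A2)/2 * L,  A = pi*(D/200)^2
A1 = pi*(23.5/200)^2 = 0.043374 m^2
A2 = pi*(15.3/200)^2 = 0.018385 m^2
V = (0.043374+0.018385)/2*2.2 = 0.0679 m^3

0.0679


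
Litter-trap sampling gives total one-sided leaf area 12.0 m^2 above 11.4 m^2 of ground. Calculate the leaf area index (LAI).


Formula: LAI = total leaf area / ground area  (dimensionless)
LAI = 12.0 m^2 / 11.4 m^2
LAI = 1.05

1.05


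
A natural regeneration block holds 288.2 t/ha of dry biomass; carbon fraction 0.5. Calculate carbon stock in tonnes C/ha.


Formula: Carbon Stock = Biomass * Carbon Fraction
C = 288.2 t/ha * 0.5
C = 144.1 t C/ha

144.1


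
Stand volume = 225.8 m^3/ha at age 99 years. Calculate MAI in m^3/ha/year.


Formula: MAI = Total Volume / Stand Age
MAI = 225.8 m^3/ha / 99 years
MAI = 2.28 m^3/ha/year

2.28


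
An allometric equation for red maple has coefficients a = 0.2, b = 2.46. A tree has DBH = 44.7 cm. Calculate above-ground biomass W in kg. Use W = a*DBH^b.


Formula: W = a * DBH^b  (allometric power law)
DBH^b = 44.7^2.46 = 11475.1007
W = 0.2 * 11475.1007 = 2295.0 kg

2295.0


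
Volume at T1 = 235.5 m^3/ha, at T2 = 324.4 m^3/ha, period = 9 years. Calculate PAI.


Formula: PAI = (V_T2 - V_T1) / (T2 - T1)
Volume increment = 324.4 - 235.5 = 88.9 m^3/ha
PAI = 88.9 / 9 = 9.88 m^3/ha/year

9.88


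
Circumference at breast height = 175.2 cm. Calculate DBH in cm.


Formula: DBH = C / pi
DBH = 175.2 / pi
pi = 3.14159...
DBH = 55.8 cm

55.8


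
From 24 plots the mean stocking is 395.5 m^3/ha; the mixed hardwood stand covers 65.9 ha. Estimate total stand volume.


Formula: Total Volume = Mean Volume per ha * Total Area
Total Volume = 395.5 m^3/ha * 65.9 ha
Total Volume = 26063 m^3

26063


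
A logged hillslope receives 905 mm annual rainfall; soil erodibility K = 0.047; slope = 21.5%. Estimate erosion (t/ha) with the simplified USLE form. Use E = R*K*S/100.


Formula: E = R * K * S / 100  (simplified USLE)
R * K = 905 * 0.047 = 42.535
E = 42.535 * 21.5 / 100 = 9.15 t/ha

9.15


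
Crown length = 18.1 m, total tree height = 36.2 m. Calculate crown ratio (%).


Formula: Crown Ratio = (Crown Length / Total Height) * 100
CR = (18.1 m / 36.2 m) * 100
CR = 0.5 * 100 = 50.0%

50.0


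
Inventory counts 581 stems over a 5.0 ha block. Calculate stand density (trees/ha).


Formula: Stand Density = N_trees / Area_ha
Density = 581 trees / 5.0 ha
Density = 116 trees/ha

116


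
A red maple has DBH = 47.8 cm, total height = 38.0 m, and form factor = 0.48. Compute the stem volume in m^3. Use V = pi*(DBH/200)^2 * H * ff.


Formula: V = pi * (DBH/200)^2 * H * ff
Radius = DBH/200 = 47.8/200 = 0.239 m
Radius^2 = 0.239^2 = 0.057121 m^2
V = pi * 0.057121 * 38.0 * 0.48
V = 3.273 m^3

3.273


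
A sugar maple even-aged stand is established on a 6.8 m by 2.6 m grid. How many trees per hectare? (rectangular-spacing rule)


Formula: TPH = 10000 m^2/ha / (spacing_x * spacing_y)
Area per tree = 6.8 m * 2.6 m = 17.68 m^2
TPH = 10000 / 17.68 = 566 trees/ha

566


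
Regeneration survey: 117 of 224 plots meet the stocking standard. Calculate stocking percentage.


Formula: Stocking % = stocked plots / total plots * 100
Stocking = 117 / 224 * 100
Stocking = 0.5223 * 100 = 52.2%

52.2


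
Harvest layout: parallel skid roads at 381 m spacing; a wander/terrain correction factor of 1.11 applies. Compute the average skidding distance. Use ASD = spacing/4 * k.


Formula: ASD = (spacing / 4) * correction
Uncorrected distance = spacing / 4 = 381 / 4 = 95.25 m
ASD = 95.25 * 1.11 = 106 m

106


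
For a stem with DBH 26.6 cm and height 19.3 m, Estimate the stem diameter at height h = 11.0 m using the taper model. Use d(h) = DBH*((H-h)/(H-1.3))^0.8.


Taper: d(h) = DBH * ((H - h) / (H - 1.3))^0.8
Numerator = H - h = 19.3 - 11.0 = 8.3 m
Denominator = H - 1.3 = 19.3 - 1.3 = 18.0 m
Ratio = 8.3 / 18.0 = 0.46111
d = 26.6 * 0.46111^0.8 = 14.3 cm

14.3


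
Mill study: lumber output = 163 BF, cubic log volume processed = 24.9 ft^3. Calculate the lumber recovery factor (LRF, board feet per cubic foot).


Formula: LRF = Lumber Output (BF) / Log Input (ft^3)
LRF = 163 BF / 24.9 ft^3
LRF = 6.55 BF/ft^3

6.55


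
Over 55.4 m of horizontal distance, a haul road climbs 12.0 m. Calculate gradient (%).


Formula: Gradient = rise / run * 100
Gradient = 12.0 / 55.4 * 100 = 21.7%

21.7


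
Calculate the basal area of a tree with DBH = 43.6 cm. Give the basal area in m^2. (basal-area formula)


Formula: BA = pi * (DBH/2)^2 / 10000  (cm^2 to m^2)
Radius = DBH/2 = 43.6/2 = 21.8 cm
BA = pi * 21.8^2 / 10000
   = 1493.0105 cm^2 / 10000
   = 0.1493 m^2

0.1493


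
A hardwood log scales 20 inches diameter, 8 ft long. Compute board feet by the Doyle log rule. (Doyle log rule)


Doyle: BF = (D - 4)^2 * L / 16
Adjusted diameter = 20 - 4 = 16 in
(D-4)^2 = 16^2 = 256
BF = 256 * 8 / 16 = 128 BF

128


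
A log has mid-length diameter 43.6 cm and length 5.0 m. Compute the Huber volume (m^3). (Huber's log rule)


Huber: V = Am * L,  Am = pi*(Dm/200)^2
Am = pi*(43.6/200)^2 = 0.149301 m^2
V = 0.149301*5.0 = 0.7465 m^3

0.7465


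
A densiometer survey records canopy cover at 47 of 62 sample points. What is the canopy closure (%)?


Formula: Canopy closure = covered points / total points * 100
Closure = 47 / 62 * 100
Closure = 0.7581 * 100 = 75.8%

75.8


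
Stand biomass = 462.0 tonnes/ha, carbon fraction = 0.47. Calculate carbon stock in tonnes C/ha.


Formula: Carbon Stock = Biomass * Carbon Fraction
C = 462.0 t/ha * 0.47
C = 217.1 t C/ha

217.1


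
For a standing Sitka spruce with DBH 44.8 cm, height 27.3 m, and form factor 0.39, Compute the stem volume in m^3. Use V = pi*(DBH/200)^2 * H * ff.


Formula: V = pi * (DBH/200)^2 * H * ff
Radius = DBH/200 = 44.8/200 = 0.224 m
Radius^2 = 0.224^2 = 0.050176 m^2
V = pi * 0.050176 * 27.3 * 0.39
V = 1.678 m^3

1.678


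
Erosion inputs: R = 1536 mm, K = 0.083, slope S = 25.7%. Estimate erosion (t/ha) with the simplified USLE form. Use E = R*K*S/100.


Formula: E = R * K * S / 100  (simplified USLE)
R * K = 1536 * 0.083 = 127.488
E = 127.488 * 25.7 / 100 = 32.76 t/ha

32.76


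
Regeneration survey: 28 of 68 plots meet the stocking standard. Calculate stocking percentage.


Formula: Stocking % = stocked plots / total plots * 100
Stocking = 28 / 68 * 100
Stocking = 0.4118 * 100 = 41.2%

41.2


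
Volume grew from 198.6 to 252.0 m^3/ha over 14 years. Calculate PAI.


Formula: PAI = (V_T2 - V_T1) / (T2 - T1)
Volume increment = 252.0 - 198.6 = 53.4 m^3/ha
PAI = 53.4 / 14 = 3.81 m^3/ha/year

3.81


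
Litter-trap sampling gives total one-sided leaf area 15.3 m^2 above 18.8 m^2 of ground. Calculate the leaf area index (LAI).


Formula: LAI = total leaf area / ground area  (dimensionless)
LAI = 15.3 m^2 / 18.8 m^2
LAI = 0.81

0.81


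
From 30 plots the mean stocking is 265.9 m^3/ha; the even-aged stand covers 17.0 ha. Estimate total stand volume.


Formula: Total Volume = Mean Volume per ha * Total Area
Total Volume = 265.9 m^3/ha * 17.0 ha
Total Volume = 4520 m^3

4520


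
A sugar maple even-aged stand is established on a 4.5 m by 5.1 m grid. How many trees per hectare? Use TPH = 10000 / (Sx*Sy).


Formula: TPH = 10000 m^2/ha / (spacing_x * spacing_y)
Area per tree = 4.5 m * 5.1 m = 22.95 m^2
TPH = 10000 / 22.95 = 436 trees/ha

436


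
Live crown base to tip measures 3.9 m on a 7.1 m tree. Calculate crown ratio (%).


Formula: Crown Ratio = (Crown Length / Total Height) * 100
CR = (3.9 m / 7.1 m) * 100
CR = 0.5493 * 100 = 54.9%

54.9


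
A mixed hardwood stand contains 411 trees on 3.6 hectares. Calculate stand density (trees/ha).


Formula: Stand Density = N_trees / Area_ha
Density = 411 trees / 3.6 ha
Density = 114 trees/ha

114


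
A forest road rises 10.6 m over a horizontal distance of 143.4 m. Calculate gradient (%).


Formula: Gradient = rise / run * 100
Gradient = 10.6 / 143.4 * 100 = 7.4%

7.4


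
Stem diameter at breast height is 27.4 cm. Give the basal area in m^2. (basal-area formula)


Formula: BA = pi * (DBH/2)^2 / 10000  (cm^2 to m^2)
Radius = DBH/2 = 27.4/2 = 13.7 cm
BA = pi * 13.7^2 / 10000
   = 589.6455 cm^2 / 10000
   = 0.059 m^2

0.059


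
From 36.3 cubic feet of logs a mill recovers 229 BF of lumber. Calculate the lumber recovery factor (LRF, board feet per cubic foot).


Formula: LRF = Lumber Output (BF) / Log Input (ft^3)
LRF = 229 BF / 36.3 ft^3
LRF = 6.31 BF/ft^3

6.31


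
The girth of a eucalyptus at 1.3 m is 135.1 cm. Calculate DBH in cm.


Formula: DBH = C / pi
DBH = 135.1 / pi
pi = 3.14159...
DBH = 43.0 cm

43.0


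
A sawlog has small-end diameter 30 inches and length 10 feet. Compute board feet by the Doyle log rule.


Doyle: BF = (D - 4)^2 * L / 16
Adjusted diameter = 30 - 4 = 26 in
(D-4)^2 = 26^2 = 676
BF = 676 * 10 / 16 = 423 BF

423


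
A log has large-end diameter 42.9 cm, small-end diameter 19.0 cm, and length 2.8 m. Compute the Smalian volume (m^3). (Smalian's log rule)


Smalian: V = (A1 + A2)/2 * L,  A = pi*(D/200)^2
A1 = pi*(42.9/200)^2 = 0.144545 m^2
A2 = pi*(19.0/200)^2 = 0.028353 m^2
V = (0.144545+0.028353)/2*2.8 = 0.2421 m^3

0.2421


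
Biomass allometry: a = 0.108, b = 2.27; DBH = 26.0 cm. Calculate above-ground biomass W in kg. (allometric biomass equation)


Formula: W = a * DBH^b  (allometric power law)
DBH^b = 26.0^2.27 = 1629.2566
W = 0.108 * 1629.2566 = 176.0 kg

176.0


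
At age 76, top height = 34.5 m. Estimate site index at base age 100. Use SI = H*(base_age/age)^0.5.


Formula: SI = H_dom * (base_age / age)^0.5
Age ratio = 100 / 76 = 1.31579
sqrt(age_ratio) = 1.14708
SI = 34.5 * 1.14708 = 39.6 m

39.6


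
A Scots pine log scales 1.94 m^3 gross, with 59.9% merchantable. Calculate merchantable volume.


Formula: MV = V_total * (merchantable_pct / 100)
Merchantable fraction = 59.9% / 100 = 0.599
MV = 1.94 m^3 * 0.599 = 1.162 m^3

1.162


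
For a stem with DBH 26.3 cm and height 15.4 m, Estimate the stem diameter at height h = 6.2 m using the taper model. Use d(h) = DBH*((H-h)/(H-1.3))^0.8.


Taper: d(h) = DBH * ((H - h) / (H - 1.3))^0.8
Numerator = H - h = 15.4 - 6.2 = 9.2 m
Denominator = H - 1.3 = 15.4 - 1.3 = 14.1 m
Ratio = 9.2 / 14.1 = 0.65248
d = 26.3 * 0.65248^0.8 = 18.7 cm

18.7


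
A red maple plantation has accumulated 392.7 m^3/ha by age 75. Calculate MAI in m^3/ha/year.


Formula: MAI = Total Volume / Stand Age
MAI = 392.7 m^3/ha / 75 years
MAI = 5.24 m^3/ha/year

5.24


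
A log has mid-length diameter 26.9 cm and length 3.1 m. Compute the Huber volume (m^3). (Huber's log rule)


Huber: V = Am * L,  Am = pi*(Dm/200)^2
Am = pi*(26.9/200)^2 = 0.056832 m^2
V = 0.056832*3.1 = 0.1762 m^3

0.1762


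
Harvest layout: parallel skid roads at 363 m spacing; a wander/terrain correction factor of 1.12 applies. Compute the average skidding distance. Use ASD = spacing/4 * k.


Formula: ASD = (spacing / 4) * correction
Uncorrected distance = spacing / 4 = 363 / 4 = 90.75 m
ASD = 90.75 * 1.12 = 102 m

102


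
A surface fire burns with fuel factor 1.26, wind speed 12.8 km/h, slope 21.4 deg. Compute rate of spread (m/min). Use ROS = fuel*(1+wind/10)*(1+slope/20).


Formula: ROS = fuel * (1 + wind/10) * (1 + slope/20)
Wind factor = 1 + 12.8/10 = 2.28
Slope factor = 1 + 21.4/20 = 2.07
ROS = 1.26 * 2.28 * 2.07 = 5.95 m/min

5.95


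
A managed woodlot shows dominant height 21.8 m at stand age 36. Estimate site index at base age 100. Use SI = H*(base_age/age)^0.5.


Formula: SI = H_dom * (base_age / age)^0.5
Age ratio = 100 / 36 = 2.77778
sqrt(age_ratio) = 1.66667
SI = 21.8 * 1.66667 = 36.3 m

36.3


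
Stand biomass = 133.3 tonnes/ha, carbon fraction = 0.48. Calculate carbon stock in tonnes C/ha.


Formula: Carbon Stock = Biomass * Carbon Fraction
C = 133.3 t/ha * 0.48
C = 64.0 t C/ha

64.0


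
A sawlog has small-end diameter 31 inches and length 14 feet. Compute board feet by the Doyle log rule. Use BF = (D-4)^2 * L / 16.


Doyle: BF = (D - 4)^2 * L / 16
Adjusted diameter = 31 - 4 = 27 in
(D-4)^2 = 27^2 = 729
BF = 729 * 14 / 16 = 638 BF

638


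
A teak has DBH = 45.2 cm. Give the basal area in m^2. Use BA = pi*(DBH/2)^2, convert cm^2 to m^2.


Formula: BA = pi * (DBH/2)^2 / 10000  (cm^2 to m^2)
Radius = DBH/2 = 45.2/2 = 22.6 cm
BA = pi * 22.6^2 / 10000
   = 1604.5999 cm^2 / 10000
   = 0.1605 m^2

0.1605


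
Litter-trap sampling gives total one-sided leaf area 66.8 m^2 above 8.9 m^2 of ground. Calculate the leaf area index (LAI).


Formula: LAI = total leaf area / ground area  (dimensionless)
LAI = 66.8 m^2 / 8.9 m^2
LAI = 7.51

7.51


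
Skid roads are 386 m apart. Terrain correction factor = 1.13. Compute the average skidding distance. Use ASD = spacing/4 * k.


Formula: ASD = (spacing / 4) * correction
Uncorrected distance = spacing / 4 = 386 / 4 = 96.5 m
ASD = 96.5 * 1.13 = 109 m

109


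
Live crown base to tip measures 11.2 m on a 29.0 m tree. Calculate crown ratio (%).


Formula: Crown Ratio = (Crown Length / Total Height) * 100
CR = (11.2 m / 29.0 m) * 100
CR = 0.3862 * 100 = 38.6%

38.6


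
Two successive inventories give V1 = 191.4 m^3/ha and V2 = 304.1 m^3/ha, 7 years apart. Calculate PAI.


Formula: PAI = (V_T2 - V_T1) / (T2 - T1)
Volume increment = 304.1 - 191.4 = 112.7 m^3/ha
PAI = 112.7 / 7 = 16.1 m^3/ha/year

16.1


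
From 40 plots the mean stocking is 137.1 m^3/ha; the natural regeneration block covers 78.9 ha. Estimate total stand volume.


Formula: Total Volume = Mean Volume per ha * Total Area
Total Volume = 137.1 m^3/ha * 78.9 ha
Total Volume = 10817 m^3

10817


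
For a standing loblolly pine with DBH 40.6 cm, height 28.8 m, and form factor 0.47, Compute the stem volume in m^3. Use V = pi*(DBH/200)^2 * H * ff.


Formula: V = pi * (DBH/200)^2 * H * ff
Radius = DBH/200 = 40.6/200 = 0.203 m
Radius^2 = 0.203^2 = 0.041209 m^2
V = pi * 0.041209 * 28.8 * 0.47
V = 1.752 m^3

1.752


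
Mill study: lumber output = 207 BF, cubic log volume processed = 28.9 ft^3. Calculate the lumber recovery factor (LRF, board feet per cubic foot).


Formula: LRF = Lumber Output (BF) / Log Input (ft^3)
LRF = 207 BF / 28.9 ft^3
LRF = 7.16 BF/ft^3

7.16


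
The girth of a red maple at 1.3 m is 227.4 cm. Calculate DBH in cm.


Formula: DBH = C / pi
DBH = 227.4 / pi
pi = 3.14159...
DBH = 72.4 cm

72.4


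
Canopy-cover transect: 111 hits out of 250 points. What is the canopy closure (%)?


Formula: Canopy closure = covered points / total points * 100
Closure = 111 / 250 * 100
Closure = 0.444 * 100 = 44.4%

44.4


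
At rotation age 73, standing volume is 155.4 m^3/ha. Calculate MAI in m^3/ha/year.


Formula: MAI = Total Volume / Stand Age
MAI = 155.4 m^3/ha / 73 years
MAI = 2.13 m^3/ha/year

2.13


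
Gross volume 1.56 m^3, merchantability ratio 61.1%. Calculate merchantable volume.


Formula: MV = V_total * (merchantable_pct / 100)
Merchantable fraction = 61.1% / 100 = 0.611
MV = 1.56 m^3 * 0.611 = 0.953 m^3

0.953


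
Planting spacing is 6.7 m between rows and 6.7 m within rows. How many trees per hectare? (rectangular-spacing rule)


Formula: TPH = 10000 m^2/ha / (spacing_x * spacing_y)
Area per tree = 6.7 m * 6.7 m = 44.89 m^2
TPH = 10000 / 44.89 = 223 trees/ha

223


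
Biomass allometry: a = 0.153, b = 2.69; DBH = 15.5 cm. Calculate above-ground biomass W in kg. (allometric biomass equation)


Formula: W = a * DBH^b  (allometric power law)
DBH^b = 15.5^2.69 = 1592.1804
W = 0.153 * 1592.1804 = 243.6 kg

243.6


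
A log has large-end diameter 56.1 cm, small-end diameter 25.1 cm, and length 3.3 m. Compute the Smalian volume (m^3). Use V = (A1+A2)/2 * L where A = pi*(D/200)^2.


Smalian: V = (A1 + A2)/2 * L,  A = pi*(D/200)^2
A1 = pi*(56.1/200)^2 = 0.247181 m^2
A2 = pi*(25.1/200)^2 = 0.049481 m^2
V = (0.247181+0.049481)/2*3.3 = 0.4895 m^3

0.4895


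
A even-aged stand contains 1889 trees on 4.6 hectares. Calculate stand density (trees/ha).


Formula: Stand Density = N_trees / Area_ha
Density = 1889 trees / 4.6 ha
Density = 411 trees/ha

411


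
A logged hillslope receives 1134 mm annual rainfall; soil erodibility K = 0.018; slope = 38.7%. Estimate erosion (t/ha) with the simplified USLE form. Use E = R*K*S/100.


Formula: E = R * K * S / 100  (simplified USLE)
R * K = 1134 * 0.018 = 20.412
E = 20.412 * 38.7 / 100 = 7.9 t/ha

7.9


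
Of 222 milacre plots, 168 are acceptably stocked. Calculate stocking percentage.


Formula: Stocking % = stocked plots / total plots * 100
Stocking = 168 / 222 * 100
Stocking = 0.7568 * 100 = 75.7%

75.7


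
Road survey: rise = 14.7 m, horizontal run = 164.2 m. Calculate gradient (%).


Formula: Gradient = rise / run * 100
Gradient = 14.7 / 164.2 * 100 = 9.0%

9.0


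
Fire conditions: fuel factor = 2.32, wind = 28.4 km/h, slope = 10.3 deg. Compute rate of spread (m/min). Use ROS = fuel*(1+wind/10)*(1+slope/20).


Formula: ROS = fuel * (1 + wind/10) * (1 + slope/20)
Wind factor = 1 + 28.4/10 = 3.84
Slope factor = 1 + 10.3/20 = 1.515
ROS = 2.32 * 3.84 * 1.515 = 13.5 m/min

13.5


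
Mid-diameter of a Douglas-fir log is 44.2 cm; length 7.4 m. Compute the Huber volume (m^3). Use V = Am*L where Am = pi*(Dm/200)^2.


Huber: V = Am * L,  Am = pi*(Dm/200)^2
Am = pi*(44.2/200)^2 = 0.153439 m^2
V = 0.153439*7.4 = 1.1354 m^3

1.1354


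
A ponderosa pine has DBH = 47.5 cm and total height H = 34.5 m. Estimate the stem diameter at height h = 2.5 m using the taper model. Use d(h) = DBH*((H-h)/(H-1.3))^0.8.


Taper: d(h) = DBH * ((H - h) / (H - 1.3))^0.8
Numerator = H - h = 34.5 - 2.5 = 32.0 m
Denominator = H - 1.3 = 34.5 - 1.3 = 33.2 m
Ratio = 32.0 / 33.2 = 0.96386
d = 47.5 * 0.96386^0.8 = 46.1 cm

46.1


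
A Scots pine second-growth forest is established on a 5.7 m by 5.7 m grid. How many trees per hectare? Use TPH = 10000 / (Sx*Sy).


Formula: TPH = 10000 m^2/ha / (spacing_x * spacing_y)
Area per tree = 5.7 m * 5.7 m = 32.49 m^2
TPH = 10000 / 32.49 = 308 trees/ha

308


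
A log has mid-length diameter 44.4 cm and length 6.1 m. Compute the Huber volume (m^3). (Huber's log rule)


Huber: V = Am * L,  Am = pi*(Dm/200)^2
Am = pi*(44.4/200)^2 = 0.15483 m^2
V = 0.15483*6.1 = 0.9445 m^3

0.9445


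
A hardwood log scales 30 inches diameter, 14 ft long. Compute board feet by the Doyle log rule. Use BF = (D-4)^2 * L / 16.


Doyle: BF = (D - 4)^2 * L / 16
Adjusted diameter = 30 - 4 = 26 in
(D-4)^2 = 26^2 = 676
BF = 676 * 14 / 16 = 592 BF

592


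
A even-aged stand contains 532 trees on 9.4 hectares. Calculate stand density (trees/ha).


Formula: Stand Density = N_trees / Area_ha
Density = 532 trees / 9.4 ha
Density = 57 trees/ha

57


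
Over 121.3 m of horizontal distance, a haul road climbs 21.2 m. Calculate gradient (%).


Formula: Gradient = rise / run * 100
Gradient = 21.2 / 121.3 * 100 = 17.5%

17.5


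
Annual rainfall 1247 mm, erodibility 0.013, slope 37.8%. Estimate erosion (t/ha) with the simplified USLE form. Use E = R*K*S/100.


Formula: E = R * K * S / 100  (simplified USLE)
R * K = 1247 * 0.013 = 16.211
E = 16.211 * 37.8 / 100 = 6.13 t/ha

6.13


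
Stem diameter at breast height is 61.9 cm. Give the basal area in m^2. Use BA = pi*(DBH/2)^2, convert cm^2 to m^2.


Formula: BA = pi * (DBH/2)^2 / 10000  (cm^2 to m^2)
Radius = DBH/2 = 61.9/2 = 30.95 cm
BA = pi * 30.95^2 / 10000
   = 3009.3395 cm^2 / 10000
   = 0.3009 m^2

0.3009


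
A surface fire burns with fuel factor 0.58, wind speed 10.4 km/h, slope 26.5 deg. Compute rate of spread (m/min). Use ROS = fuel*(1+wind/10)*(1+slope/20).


Formula: ROS = fuel * (1 + wind/10) * (1 + slope/20)
Wind factor = 1 + 10.4/10 = 2.04
Slope factor = 1 + 26.5/20 = 2.325
ROS = 0.58 * 2.04 * 2.325 = 2.75 m/min

2.75


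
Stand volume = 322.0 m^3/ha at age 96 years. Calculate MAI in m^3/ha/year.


Formula: MAI = Total Volume / Stand Age
MAI = 322.0 m^3/ha / 96 years
MAI = 3.35 m^3/ha/year

3.35


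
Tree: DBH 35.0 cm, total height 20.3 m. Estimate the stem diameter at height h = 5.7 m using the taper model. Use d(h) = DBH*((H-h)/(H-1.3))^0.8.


Taper: d(h) = DBH * ((H - h) / (H - 1.3))^0.8
Numerator = H - h = 20.3 - 5.7 = 14.6 m
Denominator = H - 1.3 = 20.3 - 1.3 = 19.0 m
Ratio = 14.6 / 19.0 = 0.76842
d = 35.0 * 0.76842^0.8 = 28.3 cm

28.3


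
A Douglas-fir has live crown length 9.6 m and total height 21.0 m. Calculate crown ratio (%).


Formula: Crown Ratio = (Crown Length / Total Height) * 100
CR = (9.6 m / 21.0 m) * 100
CR = 0.4571 * 100 = 45.7%

45.7


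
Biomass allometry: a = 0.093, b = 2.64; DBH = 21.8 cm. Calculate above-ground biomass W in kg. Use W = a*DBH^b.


Formula: W = a * DBH^b  (allometric power law)
DBH^b = 21.8^2.64 = 3416.0573
W = 0.093 * 3416.0573 = 317.7 kg

317.7


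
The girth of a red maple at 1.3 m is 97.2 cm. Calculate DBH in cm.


Formula: DBH = C / pi
DBH = 97.2 / pi
pi = 3.14159...
DBH = 30.9 cm

30.9


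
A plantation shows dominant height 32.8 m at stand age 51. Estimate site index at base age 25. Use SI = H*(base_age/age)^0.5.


Formula: SI = H_dom * (base_age / age)^0.5
Age ratio = 25 / 51 = 0.4902
sqrt(age_ratio) = 0.70014
SI = 32.8 * 0.70014 = 23.0 m

23.0


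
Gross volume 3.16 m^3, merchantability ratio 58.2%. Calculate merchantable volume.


Formula: MV = V_total * (merchantable_pct / 100)
Merchantable fraction = 58.2% / 100 = 0.582
MV = 3.16 m^3 * 0.582 = 1.839 m^3

1.839


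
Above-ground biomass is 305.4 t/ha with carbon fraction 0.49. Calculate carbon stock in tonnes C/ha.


Formula: Carbon Stock = Biomass * Carbon Fraction
C = 305.4 t/ha * 0.49
C = 149.6 t C/ha

149.6


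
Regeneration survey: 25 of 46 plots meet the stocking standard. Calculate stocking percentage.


Formula: Stocking % = stocked plots / total plots * 100
Stocking = 25 / 46 * 100
Stocking = 0.5435 * 100 = 54.3%

54.3


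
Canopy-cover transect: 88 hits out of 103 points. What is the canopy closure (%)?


Formula: Canopy closure = covered points / total points * 100
Closure = 88 / 103 * 100
Closure = 0.8544 * 100 = 85.4%

85.4


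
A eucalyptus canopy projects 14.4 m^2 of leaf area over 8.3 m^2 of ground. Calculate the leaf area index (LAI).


Formula: LAI = total leaf area / ground area  (dimensionless)
LAI = 14.4 m^2 / 8.3 m^2
LAI = 1.73

1.73


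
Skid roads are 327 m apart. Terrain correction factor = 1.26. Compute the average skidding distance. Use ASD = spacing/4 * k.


Formula: ASD = (spacing / 4) * correction
Uncorrected distance = spacing / 4 = 327 / 4 = 81.75 m
ASD = 81.75 * 1.26 = 103 m

103


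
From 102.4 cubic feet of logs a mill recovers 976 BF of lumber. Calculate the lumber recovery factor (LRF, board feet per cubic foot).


Formula: LRF = Lumber Output (BF) / Log Input (ft^3)
LRF = 976 BF / 102.4 ft^3
LRF = 9.53 BF/ft^3

9.53


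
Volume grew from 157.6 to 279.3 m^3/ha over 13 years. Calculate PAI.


Formula: PAI = (V_T2 - V_T1) / (T2 - T1)
Volume increment = 279.3 - 157.6 = 121.7 m^3/ha
PAI = 121.7 / 13 = 9.36 m^3/ha/year

9.36


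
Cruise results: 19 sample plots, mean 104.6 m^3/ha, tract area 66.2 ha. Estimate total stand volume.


Formula: Total Volume = Mean Volume per ha * Total Area
Total Volume = 104.6 m^3/ha * 66.2 ha
Total Volume = 6925 m^3

6925


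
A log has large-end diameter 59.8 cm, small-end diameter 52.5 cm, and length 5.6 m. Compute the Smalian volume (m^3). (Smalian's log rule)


Smalian: V = (A1 + A2)/2 * L,  A = pi*(D/200)^2
A1 = pi*(59.8/200)^2 = 0.280862 m^2
A2 = pi*(52.5/200)^2 = 0.216475 m^2
V = (0.280862+0.216475)/2*5.6 = 1.3925 m^3

1.3925


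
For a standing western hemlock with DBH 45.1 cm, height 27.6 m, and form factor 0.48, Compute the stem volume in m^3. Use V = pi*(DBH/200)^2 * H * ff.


Formula: V = pi * (DBH/200)^2 * H * ff
Radius = DBH/200 = 45.1/200 = 0.2255 m
Radius^2 = 0.2255^2 = 0.05085025 m^2
V = pi * 0.05085025 * 27.6 * 0.48
V = 2.116 m^3

2.116


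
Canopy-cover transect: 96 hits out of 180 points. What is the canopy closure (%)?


Formula: Canopy closure = covered points / total points * 100
Closure = 96 / 180 * 100
Closure = 0.5333 * 100 = 53.3%

53.3


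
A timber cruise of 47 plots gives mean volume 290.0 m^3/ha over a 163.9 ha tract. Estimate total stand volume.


Formula: Total Volume = Mean Volume per ha * Total Area
Total Volume = 290.0 m^3/ha * 163.9 ha
Total Volume = 47531 m^3

47531


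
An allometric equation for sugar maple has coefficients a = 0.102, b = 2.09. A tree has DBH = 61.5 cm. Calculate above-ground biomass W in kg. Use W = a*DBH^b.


Formula: W = a * DBH^b  (allometric power law)
DBH^b = 61.5^2.09 = 5479.6017
W = 0.102 * 5479.6017 = 558.9 kg

558.9


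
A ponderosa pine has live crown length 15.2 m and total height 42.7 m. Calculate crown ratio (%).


Formula: Crown Ratio = (Crown Length / Total Height) * 100
CR = (15.2 m / 42.7 m) * 100
CR = 0.356 * 100 = 35.6%

35.6


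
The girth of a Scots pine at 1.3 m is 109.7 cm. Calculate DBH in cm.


Formula: DBH = C / pi
DBH = 109.7 / pi
pi = 3.14159...
DBH = 34.9 cm

34.9


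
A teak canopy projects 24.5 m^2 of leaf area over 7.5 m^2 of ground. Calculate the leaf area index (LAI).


Formula: LAI = total leaf area / ground area  (dimensionless)
LAI = 24.5 m^2 / 7.5 m^2
LAI = 3.27

3.27


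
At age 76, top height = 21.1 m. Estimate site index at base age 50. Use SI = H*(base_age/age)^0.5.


Formula: SI = H_dom * (base_age / age)^0.5
Age ratio = 50 / 76 = 0.65789
sqrt(age_ratio) = 0.81111
SI = 21.1 * 0.81111 = 17.1 m

17.1


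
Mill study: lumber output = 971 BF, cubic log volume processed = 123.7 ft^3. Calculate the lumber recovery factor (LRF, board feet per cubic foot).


Formula: LRF = Lumber Output (BF) / Log Input (ft^3)
LRF = 971 BF / 123.7 ft^3
LRF = 7.85 BF/ft^3

7.85


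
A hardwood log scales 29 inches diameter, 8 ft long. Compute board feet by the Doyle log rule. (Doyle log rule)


Doyle: BF = (D - 4)^2 * L / 16
Adjusted diameter = 29 - 4 = 25 in
(D-4)^2 = 25^2 = 625
BF = 625 * 8 / 16 = 313 BF

313


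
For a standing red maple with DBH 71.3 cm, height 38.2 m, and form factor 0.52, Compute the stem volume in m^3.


Formula: V = pi * (DBH/200)^2 * H * ff
Radius = DBH/200 = 71.3/200 = 0.3565 m
Radius^2 = 0.3565^2 = 0.12709225 m^2
V = pi * 0.12709225 * 38.2 * 0.52
V = 7.931 m^3

7.931


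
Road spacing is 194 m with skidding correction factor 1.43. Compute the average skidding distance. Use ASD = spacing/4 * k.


Formula: ASD = (spacing / 4) * correction
Uncorrected distance = spacing / 4 = 194 / 4 = 48.5 m
ASD = 48.5 * 1.43 = 69 m

69


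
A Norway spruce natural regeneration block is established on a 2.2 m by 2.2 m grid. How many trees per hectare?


Formula: TPH = 10000 m^2/ha / (spacing_x * spacing_y)
Area per tree = 2.2 m * 2.2 m = 4.84 m^2
TPH = 10000 / 4.84 = 2066 trees/ha

2066


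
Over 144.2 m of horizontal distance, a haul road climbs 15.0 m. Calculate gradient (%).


Formula: Gradient = rise / run * 100
Gradient = 15.0 / 144.2 * 100 = 10.4%

10.4


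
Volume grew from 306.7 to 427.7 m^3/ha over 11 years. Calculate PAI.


Formula: PAI = (V_T2 - V_T1) / (T2 - T1)
Volume increment = 427.7 - 306.7 = 121.0 m^3/ha
PAI = 121.0 / 11 = 11.0 m^3/ha/year

11.0


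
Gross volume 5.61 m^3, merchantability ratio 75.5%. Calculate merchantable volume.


Formula: MV = V_total * (merchantable_pct / 100)
Merchantable fraction = 75.5% / 100 = 0.755
MV = 5.61 m^3 * 0.755 = 4.236 m^3

4.236


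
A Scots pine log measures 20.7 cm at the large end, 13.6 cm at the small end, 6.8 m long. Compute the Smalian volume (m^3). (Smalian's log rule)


Smalian: V = (A1 + A2)/2 * L,  A = pi*(D/200)^2
A1 = pi*(20.7/200)^2 = 0.033654 m^2
A2 = pi*(13.6/200)^2 = 0.014527 m^2
V = (0.033654+0.014527)/2*6.8 = 0.1638 m^3

0.1638


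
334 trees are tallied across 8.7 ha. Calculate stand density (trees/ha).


Formula: Stand Density = N_trees / Area_ha
Density = 334 trees / 8.7 ha
Density = 38 trees/ha

38


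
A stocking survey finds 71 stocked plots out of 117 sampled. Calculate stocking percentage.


Formula: Stocking % = stocked plots / total plots * 100
Stocking = 71 / 117 * 100
Stocking = 0.6068 * 100 = 60.7%

60.7


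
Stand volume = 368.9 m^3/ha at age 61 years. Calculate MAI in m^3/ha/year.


Formula: MAI = Total Volume / Stand Age
MAI = 368.9 m^3/ha / 61 years
MAI = 6.05 m^3/ha/year

6.05


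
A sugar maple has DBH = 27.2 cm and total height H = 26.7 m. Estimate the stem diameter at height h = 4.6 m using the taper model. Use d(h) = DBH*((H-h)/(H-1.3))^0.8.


Taper: d(h) = DBH * ((H - h) / (H - 1.3))^0.8
Numerator = H - h = 26.7 - 4.6 = 22.1 m
Denominator = H - 1.3 = 26.7 - 1.3 = 25.4 m
Ratio = 22.1 / 25.4 = 0.87008
d = 27.2 * 0.87008^0.8 = 24.3 cm

24.3


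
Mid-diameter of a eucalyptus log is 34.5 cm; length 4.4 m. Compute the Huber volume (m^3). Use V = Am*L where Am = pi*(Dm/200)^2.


Huber: V = Am * L,  Am = pi*(Dm/200)^2
Am = pi*(34.5/200)^2 = 0.093482 m^2
V = 0.093482*4.4 = 0.4113 m^3

0.4113


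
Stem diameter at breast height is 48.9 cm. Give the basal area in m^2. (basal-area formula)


Formula: BA = pi * (DBH/2)^2 / 10000  (cm^2 to m^2)
Radius = DBH/2 = 48.9/2 = 24.45 cm
BA = pi * 24.45^2 / 10000
   = 1878.0519 cm^2 / 10000
   = 0.1878 m^2

0.1878


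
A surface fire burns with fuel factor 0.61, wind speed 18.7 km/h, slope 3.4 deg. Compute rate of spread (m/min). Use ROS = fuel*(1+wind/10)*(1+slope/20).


Formula: ROS = fuel * (1 + wind/10) * (1 + slope/20)
Wind factor = 1 + 18.7/10 = 2.87
Slope factor = 1 + 3.4/20 = 1.17
ROS = 0.61 * 2.87 * 1.17 = 2.05 m/min

2.05


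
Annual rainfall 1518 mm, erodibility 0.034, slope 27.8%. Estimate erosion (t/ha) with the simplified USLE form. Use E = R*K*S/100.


Formula: E = R * K * S / 100  (simplified USLE)
R * K = 1518 * 0.034 = 51.612
E = 51.612 * 27.8 / 100 = 14.35 t/ha

14.35


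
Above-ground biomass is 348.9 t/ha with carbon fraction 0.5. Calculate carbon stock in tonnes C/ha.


Formula: Carbon Stock = Biomass * Carbon Fraction
C = 348.9 t/ha * 0.5
C = 174.5 t C/ha

174.5


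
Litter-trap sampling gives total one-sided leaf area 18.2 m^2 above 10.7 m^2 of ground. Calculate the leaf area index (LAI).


Formula: LAI = total leaf area / ground area  (dimensionless)
LAI = 18.2 m^2 / 10.7 m^2
LAI = 1.7

1.7


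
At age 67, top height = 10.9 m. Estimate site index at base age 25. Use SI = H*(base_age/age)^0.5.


Formula: SI = H_dom * (base_age / age)^0.5
Age ratio = 25 / 67 = 0.37313
sqrt(age_ratio) = 0.61085
SI = 10.9 * 0.61085 = 6.7 m

6.7


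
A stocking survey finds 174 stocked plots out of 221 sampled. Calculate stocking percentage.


Formula: Stocking % = stocked plots / total plots * 100
Stocking = 174 / 221 * 100
Stocking = 0.7873 * 100 = 78.7%

78.7


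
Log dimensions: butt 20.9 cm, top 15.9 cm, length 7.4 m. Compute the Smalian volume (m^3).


Smalian: V = (A1 + A2)/2 * L,  A = pi*(D/200)^2
A1 = pi*(20.9/200)^2 = 0.034307 m^2
A2 = pi*(15.9/200)^2 = 0.019856 m^2
V = (0.034307+0.019856)/2*7.4 = 0.2004 m^3

0.2004


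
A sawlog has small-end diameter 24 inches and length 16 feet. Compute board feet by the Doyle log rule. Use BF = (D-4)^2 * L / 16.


Doyle: BF = (D - 4)^2 * L / 16
Adjusted diameter = 24 - 4 = 20 in
(D-4)^2 = 20^2 = 400
BF = 400 * 16 / 16 = 400 BF

400


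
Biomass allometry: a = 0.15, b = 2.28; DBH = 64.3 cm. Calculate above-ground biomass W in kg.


Formula: W = a * DBH^b  (allometric power law)
DBH^b = 64.3^2.28 = 13265.4204
W = 0.15 * 13265.4204 = 1989.8 kg

1989.8


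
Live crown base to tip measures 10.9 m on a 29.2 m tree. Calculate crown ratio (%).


Formula: Crown Ratio = (Crown Length / Total Height) * 100
CR = (10.9 m / 29.2 m) * 100
CR = 0.3733 * 100 = 37.3%

37.3


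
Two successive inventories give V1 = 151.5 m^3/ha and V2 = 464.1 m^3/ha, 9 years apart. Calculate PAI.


Formula: PAI = (V_T2 - V_T1) / (T2 - T1)
Volume increment = 464.1 - 151.5 = 312.6 m^3/ha
PAI = 312.6 / 9 = 34.73 m^3/ha/year

34.73


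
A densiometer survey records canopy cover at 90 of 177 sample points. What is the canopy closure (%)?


Formula: Canopy closure = covered points / total points * 100
Closure = 90 / 177 * 100
Closure = 0.5085 * 100 = 50.8%

50.8


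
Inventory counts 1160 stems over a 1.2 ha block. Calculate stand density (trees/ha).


Formula: Stand Density = N_trees / Area_ha
Density = 1160 trees / 1.2 ha
Density = 967 trees/ha

967


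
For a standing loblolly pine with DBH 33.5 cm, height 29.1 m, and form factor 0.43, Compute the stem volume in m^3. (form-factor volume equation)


Formula: V = pi * (DBH/200)^2 * H * ff
Radius = DBH/200 = 33.5/200 = 0.1675 m
Radius^2 = 0.1675^2 = 0.02805625 m^2
V = pi * 0.02805625 * 29.1 * 0.43
V = 1.103 m^3

1.103


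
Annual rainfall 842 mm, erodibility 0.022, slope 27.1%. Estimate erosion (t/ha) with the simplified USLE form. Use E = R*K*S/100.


Formula: E = R * K * S / 100  (simplified USLE)
R * K = 842 * 0.022 = 18.524
E = 18.524 * 27.1 / 100 = 5.02 t/ha

5.02


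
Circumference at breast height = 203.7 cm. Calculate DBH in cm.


Formula: DBH = C / pi
DBH = 203.7 / pi
pi = 3.14159...
DBH = 64.8 cm

64.8


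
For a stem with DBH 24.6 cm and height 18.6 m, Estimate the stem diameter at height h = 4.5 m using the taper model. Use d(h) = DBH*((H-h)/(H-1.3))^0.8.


Taper: d(h) = DBH * ((H - h) / (H - 1.3))^0.8
Numerator = H - h = 18.6 - 4.5 = 14.1 m
Denominator = H - 1.3 = 18.6 - 1.3 = 17.3 m
Ratio = 14.1 / 17.3 = 0.81503
d = 24.6 * 0.81503^0.8 = 20.9 cm

20.9


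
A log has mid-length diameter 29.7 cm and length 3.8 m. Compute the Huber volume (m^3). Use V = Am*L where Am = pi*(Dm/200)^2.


Huber: V = Am * L,  Am = pi*(Dm/200)^2
Am = pi*(29.7/200)^2 = 0.069279 m^2
V = 0.069279*3.8 = 0.2633 m^3

0.2633


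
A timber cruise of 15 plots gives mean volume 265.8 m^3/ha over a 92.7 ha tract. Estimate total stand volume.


Formula: Total Volume = Mean Volume per ha * Total Area
Total Volume = 265.8 m^3/ha * 92.7 ha
Total Volume = 24640 m^3

24640


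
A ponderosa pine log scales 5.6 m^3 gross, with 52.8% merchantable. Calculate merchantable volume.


Formula: MV = V_total * (merchantable_pct / 100)
Merchantable fraction = 52.8% / 100 = 0.528
MV = 5.6 m^3 * 0.528 = 2.957 m^3

2.957


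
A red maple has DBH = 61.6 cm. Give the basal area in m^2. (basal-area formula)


Formula: BA = pi * (DBH/2)^2 / 10000  (cm^2 to m^2)
Radius = DBH/2 = 61.6/2 = 30.8 cm
BA = pi * 30.8^2 / 10000
   = 2980.2405 cm^2 / 10000
   = 0.298 m^2

0.298


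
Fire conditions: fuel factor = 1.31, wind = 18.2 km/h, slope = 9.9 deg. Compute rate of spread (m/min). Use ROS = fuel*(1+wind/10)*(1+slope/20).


Formula: ROS = fuel * (1 + wind/10) * (1 + slope/20)
Wind factor = 1 + 18.2/10 = 2.82
Slope factor = 1 + 9.9/20 = 1.495
ROS = 1.31 * 2.82 * 1.495 = 5.52 m/min

5.52


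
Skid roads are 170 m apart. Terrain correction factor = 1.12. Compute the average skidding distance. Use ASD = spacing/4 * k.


Formula: ASD = (spacing / 4) * correction
Uncorrected distance = spacing / 4 = 170 / 4 = 42.5 m
ASD = 42.5 * 1.12 = 48 m

48
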